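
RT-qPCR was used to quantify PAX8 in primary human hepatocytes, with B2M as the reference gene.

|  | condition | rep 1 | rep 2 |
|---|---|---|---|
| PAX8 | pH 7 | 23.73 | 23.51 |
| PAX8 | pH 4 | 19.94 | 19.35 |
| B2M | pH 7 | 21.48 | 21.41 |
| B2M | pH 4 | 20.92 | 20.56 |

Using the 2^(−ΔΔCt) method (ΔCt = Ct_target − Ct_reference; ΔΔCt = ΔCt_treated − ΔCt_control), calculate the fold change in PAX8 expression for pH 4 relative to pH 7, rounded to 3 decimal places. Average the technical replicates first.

Mean Ct: PAX8 pH 7 23.620; PAX8 pH 4 19.645; B2M pH 7 21.445; B2M pH 4 20.740
ΔCt(pH 7) = 23.620 − 21.445 = 2.175
ΔCt(pH 4) = 19.645 − 20.740 = -1.095
ΔΔCt = -1.095 − 2.175 = -3.270
Fold change = 2^(−(-3.270)) = 2^3.270 = 9.6465

9.646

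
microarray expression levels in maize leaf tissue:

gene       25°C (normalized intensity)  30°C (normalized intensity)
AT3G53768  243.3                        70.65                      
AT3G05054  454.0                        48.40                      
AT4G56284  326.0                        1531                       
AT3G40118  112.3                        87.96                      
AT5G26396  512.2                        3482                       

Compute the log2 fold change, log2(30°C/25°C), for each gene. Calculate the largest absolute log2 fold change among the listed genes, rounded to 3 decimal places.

log2(70.65/243.3) = -1.784  (AT3G53768)
log2(48.40/454.0) = -3.230  (AT3G05054)
log2(1531/326.0) = 2.232  (AT4G56284)
log2(87.96/112.3) = -0.352  (AT3G40118)
log2(3482/512.2) = 2.765  (AT5G26396)
The largest magnitude belongs to AT3G05054.

3.230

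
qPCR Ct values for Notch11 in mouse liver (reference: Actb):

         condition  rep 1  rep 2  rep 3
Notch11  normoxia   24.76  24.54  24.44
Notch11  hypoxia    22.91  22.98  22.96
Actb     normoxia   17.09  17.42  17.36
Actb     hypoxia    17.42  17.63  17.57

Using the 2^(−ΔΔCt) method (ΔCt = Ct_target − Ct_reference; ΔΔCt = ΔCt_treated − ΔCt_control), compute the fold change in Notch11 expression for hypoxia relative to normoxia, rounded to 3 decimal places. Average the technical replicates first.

3.681

Mean Ct: Notch11 normoxia 24.580; Notch11 hypoxia 22.950; Actb normoxia 17.290; Actb hypoxia 17.540
ΔCt(normoxia) = 24.580 − 17.290 = 7.290
ΔCt(hypoxia) = 22.950 − 17.540 = 5.410
ΔΔCt = 5.410 − 7.290 = -1.880
Fold change = 2^(−(-1.880)) = 2^1.880 = 3.6808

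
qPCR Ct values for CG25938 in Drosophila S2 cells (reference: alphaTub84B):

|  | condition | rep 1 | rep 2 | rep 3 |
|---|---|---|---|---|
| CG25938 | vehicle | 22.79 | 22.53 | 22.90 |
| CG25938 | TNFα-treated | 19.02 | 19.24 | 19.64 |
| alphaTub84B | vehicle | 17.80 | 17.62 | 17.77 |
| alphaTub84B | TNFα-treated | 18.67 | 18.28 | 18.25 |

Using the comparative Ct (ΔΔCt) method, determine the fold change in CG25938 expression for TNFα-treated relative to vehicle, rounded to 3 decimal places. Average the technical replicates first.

17.268

Mean Ct: CG25938 vehicle 22.740; CG25938 TNFα-treated 19.300; alphaTub84B vehicle 17.730; alphaTub84B TNFα-treated 18.400
ΔCt(vehicle) = 22.740 − 17.730 = 5.010
ΔCt(TNFα-treated) = 19.300 − 18.400 = 0.900
ΔΔCt = 0.900 − 5.010 = -4.110
Fold change = 2^(−(-4.110)) = 2^4.110 = 17.2677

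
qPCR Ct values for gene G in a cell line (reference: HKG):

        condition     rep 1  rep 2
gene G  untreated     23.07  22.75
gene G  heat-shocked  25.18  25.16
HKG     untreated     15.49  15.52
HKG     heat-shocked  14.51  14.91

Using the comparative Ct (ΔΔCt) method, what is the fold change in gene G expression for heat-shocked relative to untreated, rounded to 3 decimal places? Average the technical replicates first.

0.120

Mean Ct: gene G untreated 22.910; gene G heat-shocked 25.170; HKG untreated 15.505; HKG heat-shocked 14.710
ΔCt(untreated) = 22.910 − 15.505 = 7.405
ΔCt(heat-shocked) = 25.170 − 14.710 = 10.460
ΔΔCt = 10.460 − 7.405 = 3.055
Fold change = 2^(−3.055) = 0.1203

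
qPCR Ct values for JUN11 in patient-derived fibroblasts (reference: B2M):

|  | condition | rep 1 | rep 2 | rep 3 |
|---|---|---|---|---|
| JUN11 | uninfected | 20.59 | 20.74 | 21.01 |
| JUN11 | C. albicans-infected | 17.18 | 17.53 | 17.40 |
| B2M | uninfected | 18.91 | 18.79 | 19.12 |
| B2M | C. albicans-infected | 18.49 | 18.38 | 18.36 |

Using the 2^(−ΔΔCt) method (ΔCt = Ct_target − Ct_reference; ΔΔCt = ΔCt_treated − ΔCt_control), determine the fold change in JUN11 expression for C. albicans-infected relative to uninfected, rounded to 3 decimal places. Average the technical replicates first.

Mean Ct: JUN11 uninfected 20.780; JUN11 C. albicans-infected 17.370; B2M uninfected 18.940; B2M C. albicans-infected 18.410
ΔCt(uninfected) = 20.780 − 18.940 = 1.840
ΔCt(C. albicans-infected) = 17.370 − 18.410 = -1.040
ΔΔCt = -1.040 − 1.840 = -2.880
Fold change = 2^(−(-2.880)) = 2^2.880 = 7.3615

7.362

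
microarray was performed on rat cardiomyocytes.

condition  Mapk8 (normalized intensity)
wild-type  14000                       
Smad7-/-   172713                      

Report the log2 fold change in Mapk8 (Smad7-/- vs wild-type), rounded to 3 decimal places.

Fold change = 172713 / 14000 = 12.3366
log2(12.3366) = 3.6249

3.625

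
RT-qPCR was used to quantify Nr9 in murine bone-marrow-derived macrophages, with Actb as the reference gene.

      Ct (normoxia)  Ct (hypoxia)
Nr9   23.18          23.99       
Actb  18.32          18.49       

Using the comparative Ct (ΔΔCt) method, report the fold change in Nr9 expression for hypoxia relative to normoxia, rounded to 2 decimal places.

0.64

ΔCt(normoxia) = 23.180 − 18.320 = 4.860
ΔCt(hypoxia) = 23.990 − 18.490 = 5.500
ΔΔCt = 5.500 − 4.860 = 0.640
Fold change = 2^(−0.640) = 0.642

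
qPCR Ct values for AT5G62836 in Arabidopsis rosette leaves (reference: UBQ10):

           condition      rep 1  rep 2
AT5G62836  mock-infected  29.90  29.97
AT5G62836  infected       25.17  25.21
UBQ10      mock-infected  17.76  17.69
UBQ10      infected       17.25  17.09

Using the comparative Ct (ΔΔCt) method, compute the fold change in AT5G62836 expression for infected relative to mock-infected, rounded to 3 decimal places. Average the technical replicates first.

18.252

Mean Ct: AT5G62836 mock-infected 29.935; AT5G62836 infected 25.190; UBQ10 mock-infected 17.725; UBQ10 infected 17.170
ΔCt(mock-infected) = 29.935 − 17.725 = 12.210
ΔCt(infected) = 25.190 − 17.170 = 8.020
ΔΔCt = 8.020 − 12.210 = -4.190
Fold change = 2^(−(-4.190)) = 2^4.190 = 18.2522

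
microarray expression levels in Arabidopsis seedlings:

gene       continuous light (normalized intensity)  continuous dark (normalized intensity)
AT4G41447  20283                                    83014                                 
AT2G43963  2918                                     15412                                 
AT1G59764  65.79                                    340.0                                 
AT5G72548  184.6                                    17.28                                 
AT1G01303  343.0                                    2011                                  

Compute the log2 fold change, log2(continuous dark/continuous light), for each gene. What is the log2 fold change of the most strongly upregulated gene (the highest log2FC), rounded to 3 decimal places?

log2(83014/20283) = 2.033  (AT4G41447)
log2(15412/2918) = 2.401  (AT2G43963)
log2(340.0/65.79) = 2.370  (AT1G59764)
log2(17.28/184.6) = -3.417  (AT5G72548)
log2(2011/343.0) = 2.552  (AT1G01303)
AT1G01303 is most strongly upregulated.

2.552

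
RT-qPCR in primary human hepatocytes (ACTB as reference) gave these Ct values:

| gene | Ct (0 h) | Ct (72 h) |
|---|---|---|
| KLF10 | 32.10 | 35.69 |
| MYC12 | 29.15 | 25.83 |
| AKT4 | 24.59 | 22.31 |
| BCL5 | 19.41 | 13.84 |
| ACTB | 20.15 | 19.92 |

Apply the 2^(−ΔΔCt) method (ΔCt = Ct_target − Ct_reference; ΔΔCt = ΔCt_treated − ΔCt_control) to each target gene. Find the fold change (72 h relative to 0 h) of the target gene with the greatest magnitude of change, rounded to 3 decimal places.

40.504

KLF10: ΔΔCt = (35.69−19.92) − (32.10−20.15) = 15.77 − 11.95 = 3.82; fold change = 2^-3.82 = 0.071
MYC12: ΔΔCt = (25.83−19.92) − (29.15−20.15) = 5.91 − 9.00 = -3.09; fold change = 2^3.09 = 8.515
AKT4: ΔΔCt = (22.31−19.92) − (24.59−20.15) = 2.39 − 4.44 = -2.05; fold change = 2^2.05 = 4.141
BCL5: ΔΔCt = (13.84−19.92) − (19.41−20.15) = -6.08 − (-0.74) = -5.34; fold change = 2^5.34 = 40.504
BCL5 has the largest |ΔΔCt| = 5.34.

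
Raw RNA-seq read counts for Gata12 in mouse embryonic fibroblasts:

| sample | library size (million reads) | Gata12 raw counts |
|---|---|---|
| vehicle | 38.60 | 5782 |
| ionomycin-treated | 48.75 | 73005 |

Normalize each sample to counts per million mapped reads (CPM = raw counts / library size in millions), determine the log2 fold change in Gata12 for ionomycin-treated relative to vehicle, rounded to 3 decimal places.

CPM(vehicle) = 5782 / 38.60 = 149.7927
CPM(ionomycin-treated) = 73005 / 48.75 = 1497.5385
Fold change = 1497.5385 / 149.7927 = 9.99740
log2(9.99740) = 3.3216

3.322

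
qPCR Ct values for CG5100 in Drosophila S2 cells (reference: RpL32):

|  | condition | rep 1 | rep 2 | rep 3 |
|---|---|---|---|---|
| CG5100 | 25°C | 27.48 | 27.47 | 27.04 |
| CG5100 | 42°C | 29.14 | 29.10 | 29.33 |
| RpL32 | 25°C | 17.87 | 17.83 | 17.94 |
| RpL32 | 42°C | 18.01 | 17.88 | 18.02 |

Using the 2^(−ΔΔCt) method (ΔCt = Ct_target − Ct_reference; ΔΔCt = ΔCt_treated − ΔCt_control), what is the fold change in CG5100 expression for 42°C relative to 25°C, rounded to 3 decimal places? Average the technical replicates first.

Mean Ct: CG5100 25°C 27.330; CG5100 42°C 29.190; RpL32 25°C 17.880; RpL32 42°C 17.970
ΔCt(25°C) = 27.330 − 17.880 = 9.450
ΔCt(42°C) = 29.190 − 17.970 = 11.220
ΔΔCt = 11.220 − 9.450 = 1.770
Fold change = 2^(−1.770) = 0.2932

0.293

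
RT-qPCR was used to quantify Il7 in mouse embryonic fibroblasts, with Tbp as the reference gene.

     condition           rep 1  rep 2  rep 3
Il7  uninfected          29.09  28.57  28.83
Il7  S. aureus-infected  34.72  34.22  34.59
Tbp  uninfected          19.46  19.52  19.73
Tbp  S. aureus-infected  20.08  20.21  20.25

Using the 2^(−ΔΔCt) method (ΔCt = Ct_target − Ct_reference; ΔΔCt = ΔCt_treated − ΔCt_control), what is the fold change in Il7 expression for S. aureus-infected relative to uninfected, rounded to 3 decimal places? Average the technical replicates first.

0.030

Mean Ct: Il7 uninfected 28.830; Il7 S. aureus-infected 34.510; Tbp uninfected 19.570; Tbp S. aureus-infected 20.180
ΔCt(uninfected) = 28.830 − 19.570 = 9.260
ΔCt(S. aureus-infected) = 34.510 − 20.180 = 14.330
ΔΔCt = 14.330 − 9.260 = 5.070
Fold change = 2^(−5.070) = 0.0298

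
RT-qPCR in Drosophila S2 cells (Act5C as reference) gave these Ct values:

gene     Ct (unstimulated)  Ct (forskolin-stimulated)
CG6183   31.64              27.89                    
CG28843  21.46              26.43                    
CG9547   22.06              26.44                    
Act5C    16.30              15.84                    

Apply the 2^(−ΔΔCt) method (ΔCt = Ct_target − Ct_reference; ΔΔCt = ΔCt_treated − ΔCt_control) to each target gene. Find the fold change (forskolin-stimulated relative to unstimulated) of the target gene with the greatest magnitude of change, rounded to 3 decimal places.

CG6183: ΔΔCt = (27.89−15.84) − (31.64−16.30) = 12.05 − 15.34 = -3.29; fold change = 2^3.29 = 9.781
CG28843: ΔΔCt = (26.43−15.84) − (21.46−16.30) = 10.59 − 5.16 = 5.43; fold change = 2^-5.43 = 0.023
CG9547: ΔΔCt = (26.44−15.84) − (22.06−16.30) = 10.60 − 5.76 = 4.84; fold change = 2^-4.84 = 0.035
CG28843 has the largest |ΔΔCt| = 5.43.

0.023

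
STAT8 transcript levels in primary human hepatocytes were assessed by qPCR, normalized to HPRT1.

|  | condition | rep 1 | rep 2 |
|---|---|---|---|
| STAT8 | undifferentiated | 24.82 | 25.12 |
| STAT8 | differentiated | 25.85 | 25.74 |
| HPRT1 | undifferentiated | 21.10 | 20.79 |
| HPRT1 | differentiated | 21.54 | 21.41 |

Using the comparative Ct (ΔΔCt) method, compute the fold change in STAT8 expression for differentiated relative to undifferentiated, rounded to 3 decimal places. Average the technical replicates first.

0.815

Mean Ct: STAT8 undifferentiated 24.970; STAT8 differentiated 25.795; HPRT1 undifferentiated 20.945; HPRT1 differentiated 21.475
ΔCt(undifferentiated) = 24.970 − 20.945 = 4.025
ΔCt(differentiated) = 25.795 − 21.475 = 4.320
ΔΔCt = 4.320 − 4.025 = 0.295
Fold change = 2^(−0.295) = 0.8151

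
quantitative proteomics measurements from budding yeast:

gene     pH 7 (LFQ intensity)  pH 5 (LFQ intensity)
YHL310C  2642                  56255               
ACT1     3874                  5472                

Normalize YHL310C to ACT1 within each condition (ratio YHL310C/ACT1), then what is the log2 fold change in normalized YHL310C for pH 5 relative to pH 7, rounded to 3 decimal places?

YHL310C/ACT1 (pH 7) = 2642 / 3874 = 0.68198
YHL310C/ACT1 (pH 5) = 56255 / 5472 = 10.281
Fold change = 10.281 / 0.68198 = 15.0745
log2(15.0745) = 3.9140

3.914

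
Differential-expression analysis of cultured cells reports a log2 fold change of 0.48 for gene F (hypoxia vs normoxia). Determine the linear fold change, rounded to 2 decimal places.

1.39

Fold change = 2^(0.48) = 1.395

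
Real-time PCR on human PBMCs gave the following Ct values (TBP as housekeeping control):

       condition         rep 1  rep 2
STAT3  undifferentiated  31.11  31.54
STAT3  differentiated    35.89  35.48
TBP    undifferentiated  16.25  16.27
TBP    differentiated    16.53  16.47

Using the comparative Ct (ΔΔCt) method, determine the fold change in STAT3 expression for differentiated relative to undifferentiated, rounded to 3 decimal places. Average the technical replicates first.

Mean Ct: STAT3 undifferentiated 31.325; STAT3 differentiated 35.685; TBP undifferentiated 16.260; TBP differentiated 16.500
ΔCt(undifferentiated) = 31.325 − 16.260 = 15.065
ΔCt(differentiated) = 35.685 − 16.500 = 19.185
ΔΔCt = 19.185 − 15.065 = 4.120
Fold change = 2^(−4.120) = 0.0575

0.058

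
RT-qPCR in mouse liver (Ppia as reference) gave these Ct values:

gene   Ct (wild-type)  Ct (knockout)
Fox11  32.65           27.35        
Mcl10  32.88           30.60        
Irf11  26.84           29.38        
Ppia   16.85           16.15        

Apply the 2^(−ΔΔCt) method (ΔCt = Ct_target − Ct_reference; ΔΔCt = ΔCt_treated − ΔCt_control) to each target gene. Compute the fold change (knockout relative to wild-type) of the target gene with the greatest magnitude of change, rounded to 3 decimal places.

24.251

Fox11: ΔΔCt = (27.35−16.15) − (32.65−16.85) = 11.20 − 15.80 = -4.60; fold change = 2^4.60 = 24.251
Mcl10: ΔΔCt = (30.60−16.15) − (32.88−16.85) = 14.45 − 16.03 = -1.58; fold change = 2^1.58 = 2.990
Irf11: ΔΔCt = (29.38−16.15) − (26.84−16.85) = 13.23 − 9.99 = 3.24; fold change = 2^-3.24 = 0.106
Fox11 has the largest |ΔΔCt| = 4.60.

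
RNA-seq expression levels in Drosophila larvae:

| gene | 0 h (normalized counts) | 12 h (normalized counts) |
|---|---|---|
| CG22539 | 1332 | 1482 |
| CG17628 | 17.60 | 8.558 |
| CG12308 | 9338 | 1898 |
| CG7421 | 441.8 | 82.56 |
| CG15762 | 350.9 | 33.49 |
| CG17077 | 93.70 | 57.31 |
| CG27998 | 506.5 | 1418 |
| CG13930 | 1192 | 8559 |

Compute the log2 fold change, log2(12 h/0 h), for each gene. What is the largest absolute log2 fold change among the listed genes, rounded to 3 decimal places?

3.389

log2(1482/1332) = 0.154  (CG22539)
log2(8.558/17.60) = -1.040  (CG17628)
log2(1898/9338) = -2.299  (CG12308)
log2(82.56/441.8) = -2.420  (CG7421)
log2(33.49/350.9) = -3.389  (CG15762)
log2(57.31/93.70) = -0.709  (CG17077)
log2(1418/506.5) = 1.485  (CG27998)
log2(8559/1192) = 2.844  (CG13930)
The largest magnitude belongs to CG15762.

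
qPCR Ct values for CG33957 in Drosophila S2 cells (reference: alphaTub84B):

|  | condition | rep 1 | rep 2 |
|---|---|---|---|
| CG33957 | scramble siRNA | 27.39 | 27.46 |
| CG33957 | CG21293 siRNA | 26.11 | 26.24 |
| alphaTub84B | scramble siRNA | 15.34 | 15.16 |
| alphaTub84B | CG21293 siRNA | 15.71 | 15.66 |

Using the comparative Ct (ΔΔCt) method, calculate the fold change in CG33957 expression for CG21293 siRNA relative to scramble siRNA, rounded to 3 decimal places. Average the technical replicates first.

3.215

Mean Ct: CG33957 scramble siRNA 27.425; CG33957 CG21293 siRNA 26.175; alphaTub84B scramble siRNA 15.250; alphaTub84B CG21293 siRNA 15.685
ΔCt(scramble siRNA) = 27.425 − 15.250 = 12.175
ΔCt(CG21293 siRNA) = 26.175 − 15.685 = 10.490
ΔΔCt = 10.490 − 12.175 = -1.685
Fold change = 2^(−(-1.685)) = 2^1.685 = 3.2154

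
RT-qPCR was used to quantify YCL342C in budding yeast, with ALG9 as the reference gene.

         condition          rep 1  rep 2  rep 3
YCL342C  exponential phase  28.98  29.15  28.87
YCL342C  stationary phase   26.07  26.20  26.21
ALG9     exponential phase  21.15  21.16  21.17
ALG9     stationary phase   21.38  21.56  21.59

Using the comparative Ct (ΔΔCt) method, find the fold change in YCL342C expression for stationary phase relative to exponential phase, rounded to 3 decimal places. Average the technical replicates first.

9.126

Mean Ct: YCL342C exponential phase 29.000; YCL342C stationary phase 26.160; ALG9 exponential phase 21.160; ALG9 stationary phase 21.510
ΔCt(exponential phase) = 29.000 − 21.160 = 7.840
ΔCt(stationary phase) = 26.160 − 21.510 = 4.650
ΔΔCt = 4.650 − 7.840 = -3.190
Fold change = 2^(−(-3.190)) = 2^3.190 = 9.1261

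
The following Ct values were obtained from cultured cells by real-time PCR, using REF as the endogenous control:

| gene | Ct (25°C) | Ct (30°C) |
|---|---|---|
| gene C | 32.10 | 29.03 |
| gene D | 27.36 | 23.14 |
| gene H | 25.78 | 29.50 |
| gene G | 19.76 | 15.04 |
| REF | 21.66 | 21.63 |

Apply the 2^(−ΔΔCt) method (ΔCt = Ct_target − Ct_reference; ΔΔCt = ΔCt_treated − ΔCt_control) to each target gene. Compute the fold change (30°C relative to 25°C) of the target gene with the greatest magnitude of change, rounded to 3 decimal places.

25.813

gene C: ΔΔCt = (29.03−21.63) − (32.10−21.66) = 7.40 − 10.44 = -3.04; fold change = 2^3.04 = 8.225
gene D: ΔΔCt = (23.14−21.63) − (27.36−21.66) = 1.51 − 5.70 = -4.19; fold change = 2^4.19 = 18.252
gene H: ΔΔCt = (29.50−21.63) − (25.78−21.66) = 7.87 − 4.12 = 3.75; fold change = 2^-3.75 = 0.074
gene G: ΔΔCt = (15.04−21.63) − (19.76−21.66) = -6.59 − (-1.90) = -4.69; fold change = 2^4.69 = 25.813
gene G has the largest |ΔΔCt| = 4.69.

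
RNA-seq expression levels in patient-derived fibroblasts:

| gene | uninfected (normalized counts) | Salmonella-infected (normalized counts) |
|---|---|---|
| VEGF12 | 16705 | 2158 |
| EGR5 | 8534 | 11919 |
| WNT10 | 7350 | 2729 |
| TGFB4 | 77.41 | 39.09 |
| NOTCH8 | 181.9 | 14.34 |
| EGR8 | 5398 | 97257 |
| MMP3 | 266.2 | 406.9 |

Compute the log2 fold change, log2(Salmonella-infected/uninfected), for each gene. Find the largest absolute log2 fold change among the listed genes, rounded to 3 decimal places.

log2(2158/16705) = -2.953  (VEGF12)
log2(11919/8534) = 0.482  (EGR5)
log2(2729/7350) = -1.429  (WNT10)
log2(39.09/77.41) = -0.986  (TGFB4)
log2(14.34/181.9) = -3.665  (NOTCH8)
log2(97257/5398) = 4.171  (EGR8)
log2(406.9/266.2) = 0.612  (MMP3)
The largest magnitude belongs to EGR8.

4.171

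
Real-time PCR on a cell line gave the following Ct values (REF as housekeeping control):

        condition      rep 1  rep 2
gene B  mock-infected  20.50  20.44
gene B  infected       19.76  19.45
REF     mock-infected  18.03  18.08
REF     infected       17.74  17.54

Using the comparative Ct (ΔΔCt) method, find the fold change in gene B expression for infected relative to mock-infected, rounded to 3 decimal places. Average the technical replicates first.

1.366

Mean Ct: gene B mock-infected 20.470; gene B infected 19.605; REF mock-infected 18.055; REF infected 17.640
ΔCt(mock-infected) = 20.470 − 18.055 = 2.415
ΔCt(infected) = 19.605 − 17.640 = 1.965
ΔΔCt = 1.965 − 2.415 = -0.450
Fold change = 2^(−(-0.450)) = 2^0.450 = 1.3660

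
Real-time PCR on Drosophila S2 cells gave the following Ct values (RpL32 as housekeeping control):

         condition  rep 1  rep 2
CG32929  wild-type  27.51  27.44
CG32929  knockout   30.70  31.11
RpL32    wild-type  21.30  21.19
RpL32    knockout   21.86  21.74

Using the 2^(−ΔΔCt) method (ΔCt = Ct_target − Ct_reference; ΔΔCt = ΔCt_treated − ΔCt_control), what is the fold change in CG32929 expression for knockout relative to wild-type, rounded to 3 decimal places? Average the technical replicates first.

Mean Ct: CG32929 wild-type 27.475; CG32929 knockout 30.905; RpL32 wild-type 21.245; RpL32 knockout 21.800
ΔCt(wild-type) = 27.475 − 21.245 = 6.230
ΔCt(knockout) = 30.905 − 21.800 = 9.105
ΔΔCt = 9.105 − 6.230 = 2.875
Fold change = 2^(−2.875) = 0.1363

0.136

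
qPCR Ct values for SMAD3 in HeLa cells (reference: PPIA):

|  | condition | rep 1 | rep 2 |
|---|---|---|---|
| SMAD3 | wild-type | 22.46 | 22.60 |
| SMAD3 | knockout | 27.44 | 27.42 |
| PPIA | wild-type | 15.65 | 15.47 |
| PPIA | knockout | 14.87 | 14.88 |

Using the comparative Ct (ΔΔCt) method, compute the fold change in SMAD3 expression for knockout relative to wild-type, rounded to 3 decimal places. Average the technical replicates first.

0.021

Mean Ct: SMAD3 wild-type 22.530; SMAD3 knockout 27.430; PPIA wild-type 15.560; PPIA knockout 14.875
ΔCt(wild-type) = 22.530 − 15.560 = 6.970
ΔCt(knockout) = 27.430 − 14.875 = 12.555
ΔΔCt = 12.555 − 6.970 = 5.585
Fold change = 2^(−5.585) = 0.0208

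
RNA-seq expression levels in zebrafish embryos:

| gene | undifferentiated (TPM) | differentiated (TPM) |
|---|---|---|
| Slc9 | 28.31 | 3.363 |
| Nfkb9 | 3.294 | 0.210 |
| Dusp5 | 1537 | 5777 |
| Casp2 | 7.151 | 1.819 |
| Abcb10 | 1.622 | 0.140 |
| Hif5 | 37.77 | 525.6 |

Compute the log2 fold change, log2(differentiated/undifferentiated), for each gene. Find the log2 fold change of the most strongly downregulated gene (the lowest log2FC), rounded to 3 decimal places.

log2(3.363/28.31) = -3.073  (Slc9)
log2(0.210/3.294) = -3.971  (Nfkb9)
log2(5777/1537) = 1.910  (Dusp5)
log2(1.819/7.151) = -1.975  (Casp2)
log2(0.140/1.622) = -3.534  (Abcb10)
log2(525.6/37.77) = 3.799  (Hif5)
Nfkb9 is most strongly downregulated.

-3.971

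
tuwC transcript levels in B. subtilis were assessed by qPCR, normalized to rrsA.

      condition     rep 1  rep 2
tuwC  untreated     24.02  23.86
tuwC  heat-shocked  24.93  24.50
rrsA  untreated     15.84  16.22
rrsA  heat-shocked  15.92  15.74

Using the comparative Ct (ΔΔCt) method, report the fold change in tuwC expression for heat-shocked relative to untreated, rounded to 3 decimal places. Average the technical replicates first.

Mean Ct: tuwC untreated 23.940; tuwC heat-shocked 24.715; rrsA untreated 16.030; rrsA heat-shocked 15.830
ΔCt(untreated) = 23.940 − 16.030 = 7.910
ΔCt(heat-shocked) = 24.715 − 15.830 = 8.885
ΔΔCt = 8.885 − 7.910 = 0.975
Fold change = 2^(−0.975) = 0.5087

0.509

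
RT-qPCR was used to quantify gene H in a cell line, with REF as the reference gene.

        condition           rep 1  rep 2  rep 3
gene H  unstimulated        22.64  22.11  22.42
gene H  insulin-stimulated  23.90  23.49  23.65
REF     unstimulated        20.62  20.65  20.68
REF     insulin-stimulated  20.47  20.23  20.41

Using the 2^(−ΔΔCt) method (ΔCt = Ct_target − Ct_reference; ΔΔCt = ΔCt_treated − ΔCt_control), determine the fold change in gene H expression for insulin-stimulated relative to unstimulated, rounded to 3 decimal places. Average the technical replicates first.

0.337

Mean Ct: gene H unstimulated 22.390; gene H insulin-stimulated 23.680; REF unstimulated 20.650; REF insulin-stimulated 20.370
ΔCt(unstimulated) = 22.390 − 20.650 = 1.740
ΔCt(insulin-stimulated) = 23.680 − 20.370 = 3.310
ΔΔCt = 3.310 − 1.740 = 1.570
Fold change = 2^(−1.570) = 0.3368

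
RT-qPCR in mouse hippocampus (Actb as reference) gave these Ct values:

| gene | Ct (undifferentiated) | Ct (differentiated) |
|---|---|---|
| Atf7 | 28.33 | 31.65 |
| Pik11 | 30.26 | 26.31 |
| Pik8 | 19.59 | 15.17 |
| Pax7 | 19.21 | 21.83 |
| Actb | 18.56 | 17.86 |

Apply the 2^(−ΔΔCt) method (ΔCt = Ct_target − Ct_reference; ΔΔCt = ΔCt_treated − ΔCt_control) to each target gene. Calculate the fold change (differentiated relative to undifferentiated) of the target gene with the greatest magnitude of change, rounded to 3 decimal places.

0.062

Atf7: ΔΔCt = (31.65−17.86) − (28.33−18.56) = 13.79 − 9.77 = 4.02; fold change = 2^-4.02 = 0.062
Pik11: ΔΔCt = (26.31−17.86) − (30.26−18.56) = 8.45 − 11.70 = -3.25; fold change = 2^3.25 = 9.514
Pik8: ΔΔCt = (15.17−17.86) − (19.59−18.56) = -2.69 − 1.03 = -3.72; fold change = 2^3.72 = 13.177
Pax7: ΔΔCt = (21.83−17.86) − (19.21−18.56) = 3.97 − 0.65 = 3.32; fold change = 2^-3.32 = 0.100
Atf7 has the largest |ΔΔCt| = 4.02.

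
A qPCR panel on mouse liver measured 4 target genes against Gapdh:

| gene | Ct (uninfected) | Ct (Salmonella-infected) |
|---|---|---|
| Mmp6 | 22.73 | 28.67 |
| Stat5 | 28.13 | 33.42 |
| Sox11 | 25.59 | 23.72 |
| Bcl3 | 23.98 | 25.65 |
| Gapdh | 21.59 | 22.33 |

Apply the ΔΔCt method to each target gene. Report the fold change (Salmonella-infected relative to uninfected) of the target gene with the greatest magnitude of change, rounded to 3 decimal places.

0.027

Mmp6: ΔΔCt = (28.67−22.33) − (22.73−21.59) = 6.34 − 1.14 = 5.20; fold change = 2^-5.20 = 0.027
Stat5: ΔΔCt = (33.42−22.33) − (28.13−21.59) = 11.09 − 6.54 = 4.55; fold change = 2^-4.55 = 0.043
Sox11: ΔΔCt = (23.72−22.33) − (25.59−21.59) = 1.39 − 4.00 = -2.61; fold change = 2^2.61 = 6.105
Bcl3: ΔΔCt = (25.65−22.33) − (23.98−21.59) = 3.32 − 2.39 = 0.93; fold change = 2^-0.93 = 0.525
Mmp6 has the largest |ΔΔCt| = 5.20.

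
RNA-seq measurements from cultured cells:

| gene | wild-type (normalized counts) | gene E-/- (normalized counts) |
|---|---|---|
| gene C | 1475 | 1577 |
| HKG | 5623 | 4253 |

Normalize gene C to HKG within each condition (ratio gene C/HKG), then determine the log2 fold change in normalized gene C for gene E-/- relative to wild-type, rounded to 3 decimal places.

gene C/HKG (wild-type) = 1475 / 5623 = 0.26232
gene C/HKG (gene E-/-) = 1577 / 4253 = 0.3708
Fold change = 0.3708 / 0.26232 = 1.4136
log2(1.4136) = 0.4993

0.499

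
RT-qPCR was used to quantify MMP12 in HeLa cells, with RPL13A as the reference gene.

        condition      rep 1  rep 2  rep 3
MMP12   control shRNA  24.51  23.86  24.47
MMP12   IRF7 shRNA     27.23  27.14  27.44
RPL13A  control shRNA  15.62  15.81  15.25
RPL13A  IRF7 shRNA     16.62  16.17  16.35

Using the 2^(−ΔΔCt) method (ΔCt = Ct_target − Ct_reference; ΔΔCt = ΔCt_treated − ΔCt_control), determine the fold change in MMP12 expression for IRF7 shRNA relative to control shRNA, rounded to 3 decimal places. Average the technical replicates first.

0.222

Mean Ct: MMP12 control shRNA 24.280; MMP12 IRF7 shRNA 27.270; RPL13A control shRNA 15.560; RPL13A IRF7 shRNA 16.380
ΔCt(control shRNA) = 24.280 − 15.560 = 8.720
ΔCt(IRF7 shRNA) = 27.270 − 16.380 = 10.890
ΔΔCt = 10.890 − 8.720 = 2.170
Fold change = 2^(−2.170) = 0.2222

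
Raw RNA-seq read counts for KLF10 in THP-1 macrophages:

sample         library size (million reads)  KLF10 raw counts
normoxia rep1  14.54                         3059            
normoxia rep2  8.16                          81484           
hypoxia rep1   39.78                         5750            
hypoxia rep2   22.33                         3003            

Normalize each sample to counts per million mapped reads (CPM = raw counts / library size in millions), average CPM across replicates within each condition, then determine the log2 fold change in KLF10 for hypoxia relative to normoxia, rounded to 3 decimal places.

-5.191

CPM(normoxia rep1) = 3059 / 14.54 = 210.3851
CPM(normoxia rep2) = 81484 / 8.16 = 9985.7843
CPM(hypoxia rep1) = 5750 / 39.78 = 144.5450
CPM(hypoxia rep2) = 3003 / 22.33 = 134.4828
mean CPM(normoxia) = 5098.0847; mean CPM(hypoxia) = 139.5139
Fold change = 139.5139 / 5098.0847 = 0.02737
log2(0.02737) = -5.1915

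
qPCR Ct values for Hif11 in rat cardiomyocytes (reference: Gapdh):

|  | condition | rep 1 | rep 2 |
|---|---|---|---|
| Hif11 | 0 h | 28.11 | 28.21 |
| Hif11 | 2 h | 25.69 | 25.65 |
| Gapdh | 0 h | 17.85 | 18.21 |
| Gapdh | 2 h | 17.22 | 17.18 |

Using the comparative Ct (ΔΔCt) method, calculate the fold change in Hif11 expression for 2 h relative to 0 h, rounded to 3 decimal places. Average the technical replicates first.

3.160

Mean Ct: Hif11 0 h 28.160; Hif11 2 h 25.670; Gapdh 0 h 18.030; Gapdh 2 h 17.200
ΔCt(0 h) = 28.160 − 18.030 = 10.130
ΔCt(2 h) = 25.670 − 17.200 = 8.470
ΔΔCt = 8.470 − 10.130 = -1.660
Fold change = 2^(−(-1.660)) = 2^1.660 = 3.1602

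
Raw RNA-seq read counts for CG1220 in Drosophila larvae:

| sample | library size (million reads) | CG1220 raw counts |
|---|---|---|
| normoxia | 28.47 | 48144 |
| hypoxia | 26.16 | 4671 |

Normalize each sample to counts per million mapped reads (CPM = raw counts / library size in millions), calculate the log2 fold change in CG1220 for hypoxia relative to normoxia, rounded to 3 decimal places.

CPM(normoxia) = 48144 / 28.47 = 1691.0432
CPM(hypoxia) = 4671 / 26.16 = 178.5550
Fold change = 178.5550 / 1691.0432 = 0.10559
log2(0.10559) = -3.2435

-3.243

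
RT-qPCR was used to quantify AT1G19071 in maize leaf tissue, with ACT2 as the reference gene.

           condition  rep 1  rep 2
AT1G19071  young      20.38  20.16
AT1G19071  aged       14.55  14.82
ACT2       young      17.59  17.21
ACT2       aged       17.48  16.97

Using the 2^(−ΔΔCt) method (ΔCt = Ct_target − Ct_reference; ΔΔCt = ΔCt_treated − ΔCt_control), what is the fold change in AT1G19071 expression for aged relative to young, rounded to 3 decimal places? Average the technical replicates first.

42.518

Mean Ct: AT1G19071 young 20.270; AT1G19071 aged 14.685; ACT2 young 17.400; ACT2 aged 17.225
ΔCt(young) = 20.270 − 17.400 = 2.870
ΔCt(aged) = 14.685 − 17.225 = -2.540
ΔΔCt = -2.540 − 2.870 = -5.410
Fold change = 2^(−(-5.410)) = 2^5.410 = 42.5179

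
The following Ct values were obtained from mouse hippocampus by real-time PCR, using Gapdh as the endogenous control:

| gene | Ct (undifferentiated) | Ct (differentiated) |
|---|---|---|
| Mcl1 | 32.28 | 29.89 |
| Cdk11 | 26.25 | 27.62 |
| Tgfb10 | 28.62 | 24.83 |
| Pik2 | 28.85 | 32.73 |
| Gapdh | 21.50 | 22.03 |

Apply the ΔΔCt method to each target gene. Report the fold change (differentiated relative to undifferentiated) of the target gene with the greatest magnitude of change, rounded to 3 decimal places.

19.973

Mcl1: ΔΔCt = (29.89−22.03) − (32.28−21.50) = 7.86 − 10.78 = -2.92; fold change = 2^2.92 = 7.568
Cdk11: ΔΔCt = (27.62−22.03) − (26.25−21.50) = 5.59 − 4.75 = 0.84; fold change = 2^-0.84 = 0.559
Tgfb10: ΔΔCt = (24.83−22.03) − (28.62−21.50) = 2.80 − 7.12 = -4.32; fold change = 2^4.32 = 19.973
Pik2: ΔΔCt = (32.73−22.03) − (28.85−21.50) = 10.70 − 7.35 = 3.35; fold change = 2^-3.35 = 0.098
Tgfb10 has the largest |ΔΔCt| = 4.32.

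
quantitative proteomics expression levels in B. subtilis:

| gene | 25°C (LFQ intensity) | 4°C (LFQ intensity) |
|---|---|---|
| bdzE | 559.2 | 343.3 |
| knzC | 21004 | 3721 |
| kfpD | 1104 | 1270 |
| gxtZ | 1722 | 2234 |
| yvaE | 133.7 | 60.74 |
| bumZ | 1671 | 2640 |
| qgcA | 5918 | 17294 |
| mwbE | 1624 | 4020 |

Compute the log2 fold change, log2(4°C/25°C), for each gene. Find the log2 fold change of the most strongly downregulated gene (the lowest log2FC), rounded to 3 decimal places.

log2(343.3/559.2) = -0.704  (bdzE)
log2(3721/21004) = -2.497  (knzC)
log2(1270/1104) = 0.202  (kfpD)
log2(2234/1722) = 0.376  (gxtZ)
log2(60.74/133.7) = -1.138  (yvaE)
log2(2640/1671) = 0.660  (bumZ)
log2(17294/5918) = 1.547  (qgcA)
log2(4020/1624) = 1.308  (mwbE)
knzC is most strongly downregulated.

-2.497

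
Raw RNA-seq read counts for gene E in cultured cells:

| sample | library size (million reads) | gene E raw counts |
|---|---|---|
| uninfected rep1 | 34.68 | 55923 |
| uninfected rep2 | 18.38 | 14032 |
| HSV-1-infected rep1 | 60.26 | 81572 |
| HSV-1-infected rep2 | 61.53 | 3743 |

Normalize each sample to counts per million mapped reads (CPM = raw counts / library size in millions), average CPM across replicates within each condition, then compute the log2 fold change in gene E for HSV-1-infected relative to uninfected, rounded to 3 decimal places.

CPM(uninfected rep1) = 55923 / 34.68 = 1612.5433
CPM(uninfected rep2) = 14032 / 18.38 = 763.4385
CPM(HSV-1-infected rep1) = 81572 / 60.26 = 1353.6674
CPM(HSV-1-infected rep2) = 3743 / 61.53 = 60.8321
mean CPM(uninfected) = 1187.9909; mean CPM(HSV-1-infected) = 707.2498
Fold change = 707.2498 / 1187.9909 = 0.59533
log2(0.59533) = -0.7482

-0.748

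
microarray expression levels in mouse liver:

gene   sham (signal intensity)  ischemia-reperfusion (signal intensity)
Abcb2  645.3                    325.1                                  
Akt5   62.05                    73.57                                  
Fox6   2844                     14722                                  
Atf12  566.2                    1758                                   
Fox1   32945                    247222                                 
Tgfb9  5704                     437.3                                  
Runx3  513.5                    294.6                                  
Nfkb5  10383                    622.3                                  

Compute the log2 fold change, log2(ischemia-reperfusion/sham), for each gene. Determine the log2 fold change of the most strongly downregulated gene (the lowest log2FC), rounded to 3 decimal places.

-4.060

log2(325.1/645.3) = -0.989  (Abcb2)
log2(73.57/62.05) = 0.246  (Akt5)
log2(14722/2844) = 2.372  (Fox6)
log2(1758/566.2) = 1.635  (Atf12)
log2(247222/32945) = 2.908  (Fox1)
log2(437.3/5704) = -3.705  (Tgfb9)
log2(294.6/513.5) = -0.802  (Runx3)
log2(622.3/10383) = -4.060  (Nfkb5)
Nfkb5 is most strongly downregulated.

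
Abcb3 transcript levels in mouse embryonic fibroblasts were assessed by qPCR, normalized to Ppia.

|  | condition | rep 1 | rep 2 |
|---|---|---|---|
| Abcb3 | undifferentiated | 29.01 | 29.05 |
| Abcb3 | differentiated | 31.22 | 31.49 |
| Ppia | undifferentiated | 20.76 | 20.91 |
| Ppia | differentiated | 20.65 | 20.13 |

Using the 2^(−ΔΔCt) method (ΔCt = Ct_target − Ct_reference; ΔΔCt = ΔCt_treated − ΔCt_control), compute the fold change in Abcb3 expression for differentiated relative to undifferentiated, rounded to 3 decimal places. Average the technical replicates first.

Mean Ct: Abcb3 undifferentiated 29.030; Abcb3 differentiated 31.355; Ppia undifferentiated 20.835; Ppia differentiated 20.390
ΔCt(undifferentiated) = 29.030 − 20.835 = 8.195
ΔCt(differentiated) = 31.355 − 20.390 = 10.965
ΔΔCt = 10.965 − 8.195 = 2.770
Fold change = 2^(−2.770) = 0.1466

0.147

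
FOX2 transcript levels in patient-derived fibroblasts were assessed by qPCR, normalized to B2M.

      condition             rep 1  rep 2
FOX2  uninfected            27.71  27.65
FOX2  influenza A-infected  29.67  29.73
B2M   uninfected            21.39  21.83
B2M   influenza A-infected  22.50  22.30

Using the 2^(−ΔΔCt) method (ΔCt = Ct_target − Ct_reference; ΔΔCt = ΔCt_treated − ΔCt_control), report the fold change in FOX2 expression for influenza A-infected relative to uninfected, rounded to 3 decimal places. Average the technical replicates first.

0.426

Mean Ct: FOX2 uninfected 27.680; FOX2 influenza A-infected 29.700; B2M uninfected 21.610; B2M influenza A-infected 22.400
ΔCt(uninfected) = 27.680 − 21.610 = 6.070
ΔCt(influenza A-infected) = 29.700 − 22.400 = 7.300
ΔΔCt = 7.300 − 6.070 = 1.230
Fold change = 2^(−1.230) = 0.4263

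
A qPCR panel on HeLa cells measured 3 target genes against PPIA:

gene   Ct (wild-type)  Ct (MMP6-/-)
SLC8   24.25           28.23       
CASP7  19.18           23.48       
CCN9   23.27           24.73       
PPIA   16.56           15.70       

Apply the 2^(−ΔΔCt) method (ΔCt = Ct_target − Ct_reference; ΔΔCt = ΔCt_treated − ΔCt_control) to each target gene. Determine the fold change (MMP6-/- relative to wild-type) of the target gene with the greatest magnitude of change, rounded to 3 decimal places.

0.028

SLC8: ΔΔCt = (28.23−15.70) − (24.25−16.56) = 12.53 − 7.69 = 4.84; fold change = 2^-4.84 = 0.035
CASP7: ΔΔCt = (23.48−15.70) − (19.18−16.56) = 7.78 − 2.62 = 5.16; fold change = 2^-5.16 = 0.028
CCN9: ΔΔCt = (24.73−15.70) − (23.27−16.56) = 9.03 − 6.71 = 2.32; fold change = 2^-2.32 = 0.200
CASP7 has the largest |ΔΔCt| = 5.16.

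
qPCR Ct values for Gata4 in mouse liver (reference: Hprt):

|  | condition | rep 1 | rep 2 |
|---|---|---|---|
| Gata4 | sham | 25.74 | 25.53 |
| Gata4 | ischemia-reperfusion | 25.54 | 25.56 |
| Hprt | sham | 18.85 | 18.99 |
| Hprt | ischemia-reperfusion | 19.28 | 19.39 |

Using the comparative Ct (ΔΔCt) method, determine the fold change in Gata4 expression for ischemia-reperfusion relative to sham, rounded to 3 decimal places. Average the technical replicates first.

Mean Ct: Gata4 sham 25.635; Gata4 ischemia-reperfusion 25.550; Hprt sham 18.920; Hprt ischemia-reperfusion 19.335
ΔCt(sham) = 25.635 − 18.920 = 6.715
ΔCt(ischemia-reperfusion) = 25.550 − 19.335 = 6.215
ΔΔCt = 6.215 − 6.715 = -0.500
Fold change = 2^(−(-0.500)) = 2^0.500 = 1.4142

1.414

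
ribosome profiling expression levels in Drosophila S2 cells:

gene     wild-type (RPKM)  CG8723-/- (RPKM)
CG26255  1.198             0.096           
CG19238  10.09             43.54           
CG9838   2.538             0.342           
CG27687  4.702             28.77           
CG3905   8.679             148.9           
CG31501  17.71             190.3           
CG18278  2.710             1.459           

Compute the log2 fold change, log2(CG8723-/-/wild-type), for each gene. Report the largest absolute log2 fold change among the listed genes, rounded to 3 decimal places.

log2(0.096/1.198) = -3.641  (CG26255)
log2(43.54/10.09) = 2.109  (CG19238)
log2(0.342/2.538) = -2.892  (CG9838)
log2(28.77/4.702) = 2.613  (CG27687)
log2(148.9/8.679) = 4.101  (CG3905)
log2(190.3/17.71) = 3.426  (CG31501)
log2(1.459/2.710) = -0.893  (CG18278)
The largest magnitude belongs to CG3905.

4.101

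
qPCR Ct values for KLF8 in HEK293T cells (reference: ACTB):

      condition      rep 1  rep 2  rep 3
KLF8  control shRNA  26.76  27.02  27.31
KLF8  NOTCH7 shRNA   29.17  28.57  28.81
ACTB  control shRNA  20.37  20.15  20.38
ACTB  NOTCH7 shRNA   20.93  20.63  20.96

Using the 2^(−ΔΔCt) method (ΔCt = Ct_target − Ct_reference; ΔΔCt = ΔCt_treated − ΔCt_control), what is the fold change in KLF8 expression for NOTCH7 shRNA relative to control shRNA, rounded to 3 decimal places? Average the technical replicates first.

0.412

Mean Ct: KLF8 control shRNA 27.030; KLF8 NOTCH7 shRNA 28.850; ACTB control shRNA 20.300; ACTB NOTCH7 shRNA 20.840
ΔCt(control shRNA) = 27.030 − 20.300 = 6.730
ΔCt(NOTCH7 shRNA) = 28.850 − 20.840 = 8.010
ΔΔCt = 8.010 − 6.730 = 1.280
Fold change = 2^(−1.280) = 0.4118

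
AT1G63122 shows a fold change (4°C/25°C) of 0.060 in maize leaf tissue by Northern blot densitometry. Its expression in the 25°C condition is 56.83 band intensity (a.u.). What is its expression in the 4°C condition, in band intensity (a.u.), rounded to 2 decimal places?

4°C expression = 56.83 × 0.060 = 3.41

3.41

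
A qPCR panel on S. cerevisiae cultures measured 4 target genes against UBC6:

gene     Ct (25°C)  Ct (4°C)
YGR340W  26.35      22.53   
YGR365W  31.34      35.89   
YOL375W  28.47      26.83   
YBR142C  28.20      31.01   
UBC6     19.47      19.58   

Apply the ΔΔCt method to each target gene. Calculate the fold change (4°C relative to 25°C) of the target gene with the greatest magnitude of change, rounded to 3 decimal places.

YGR340W: ΔΔCt = (22.53−19.58) − (26.35−19.47) = 2.95 − 6.88 = -3.93; fold change = 2^3.93 = 15.242
YGR365W: ΔΔCt = (35.89−19.58) − (31.34−19.47) = 16.31 − 11.87 = 4.44; fold change = 2^-4.44 = 0.046
YOL375W: ΔΔCt = (26.83−19.58) − (28.47−19.47) = 7.25 − 9.00 = -1.75; fold change = 2^1.75 = 3.364
YBR142C: ΔΔCt = (31.01−19.58) − (28.20−19.47) = 11.43 − 8.73 = 2.70; fold change = 2^-2.70 = 0.154
YGR365W has the largest |ΔΔCt| = 4.44.

0.046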